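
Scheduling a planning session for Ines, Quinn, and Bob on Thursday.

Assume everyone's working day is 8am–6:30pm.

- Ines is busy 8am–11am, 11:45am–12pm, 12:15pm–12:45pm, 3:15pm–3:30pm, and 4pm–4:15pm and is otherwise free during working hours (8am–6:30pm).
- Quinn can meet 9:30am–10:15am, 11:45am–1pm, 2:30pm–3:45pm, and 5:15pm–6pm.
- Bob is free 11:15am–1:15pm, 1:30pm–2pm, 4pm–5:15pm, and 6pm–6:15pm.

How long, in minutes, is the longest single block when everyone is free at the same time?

15 minutes

Ines free within 08:00–18:30: 11:00–11:45, 12:00–12:15, 12:45–15:15, 15:30–16:00, 16:15–18:30.
Ines ∩ Quinn: 12:00–12:15, 12:45–13:00, 14:30–15:15, 15:30–15:45, 17:15–18:00.
Ines ∩ Quinn ∩ Bob: 12:00–12:15, 12:45–13:00.
Common window lengths: 15, 15 min; longest is 15.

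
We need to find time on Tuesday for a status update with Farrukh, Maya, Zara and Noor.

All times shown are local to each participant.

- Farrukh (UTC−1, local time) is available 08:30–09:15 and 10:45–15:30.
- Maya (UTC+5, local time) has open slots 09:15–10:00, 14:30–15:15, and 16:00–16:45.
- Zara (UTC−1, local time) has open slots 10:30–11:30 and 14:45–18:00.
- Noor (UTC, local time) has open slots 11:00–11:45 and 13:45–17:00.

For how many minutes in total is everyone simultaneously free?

0 minutes

Farrukh → UTC: 09:30–10:15, 11:45–16:30.
Maya → UTC: 04:15–05:00, 09:30–10:15, 11:00–11:45.
Zara → UTC: 11:30–12:30, 15:45–19:00.
Noor → UTC: 11:00–11:45, 13:45–17:00.
Farrukh ∩ Maya: 09:30–10:15.
Farrukh ∩ Maya ∩ Zara: (none).
Farrukh ∩ Maya ∩ Zara ∩ Noor: (none).
Total common minutes: 0.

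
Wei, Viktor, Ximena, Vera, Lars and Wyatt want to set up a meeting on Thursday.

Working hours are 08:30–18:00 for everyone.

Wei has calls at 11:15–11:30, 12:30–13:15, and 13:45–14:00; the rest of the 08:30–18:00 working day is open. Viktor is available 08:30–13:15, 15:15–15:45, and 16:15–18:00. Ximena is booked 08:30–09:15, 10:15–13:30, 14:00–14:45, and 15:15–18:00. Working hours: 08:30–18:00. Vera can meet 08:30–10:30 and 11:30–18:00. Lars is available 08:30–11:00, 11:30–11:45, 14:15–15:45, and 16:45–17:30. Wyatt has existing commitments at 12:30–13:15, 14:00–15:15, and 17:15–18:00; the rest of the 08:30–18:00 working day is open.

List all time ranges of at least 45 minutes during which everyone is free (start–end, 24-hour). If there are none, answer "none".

Wei free within 08:30–18:00: 08:30–11:15, 11:30–12:30, 13:15–13:45, 14:00–18:00.
Ximena free within 08:30–18:00: 09:15–10:15, 13:30–14:00, 14:45–15:15.
Wyatt free within 08:30–18:00: 08:30–12:30, 13:15–14:00, 15:15–17:15.
Wei ∩ Viktor: 08:30–11:15, 11:30–12:30, 15:15–15:45, 16:15–18:00.
Wei ∩ Viktor ∩ Ximena: 09:15–10:15.
Wei ∩ Viktor ∩ Ximena ∩ Vera: 09:15–10:15.
Wei ∩ Viktor ∩ Ximena ∩ Vera ∩ Lars: 09:15–10:15.
Wei ∩ Viktor ∩ Ximena ∩ Vera ∩ Lars ∩ Wyatt: 09:15–10:15.
Windows ≥ 45 min: 09:15–10:15.

09:15–10:15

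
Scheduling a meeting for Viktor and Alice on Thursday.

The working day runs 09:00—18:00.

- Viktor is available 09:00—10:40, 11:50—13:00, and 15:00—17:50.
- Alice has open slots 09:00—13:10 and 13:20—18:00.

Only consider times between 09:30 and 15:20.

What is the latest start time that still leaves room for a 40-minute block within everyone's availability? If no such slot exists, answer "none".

12:20

Viktor ∩ Alice: 09:00–10:40, 11:50–13:00, 15:00–17:50.
Restricted to 09:30–15:20: 09:30–10:40, 11:50–13:00, 15:00–15:20.
Windows ≥ 40 min: 09:30–10:40, 11:50–13:00.
Latest start in the last window 11:50–13:00 is 13:00 − 40 min = 12:20.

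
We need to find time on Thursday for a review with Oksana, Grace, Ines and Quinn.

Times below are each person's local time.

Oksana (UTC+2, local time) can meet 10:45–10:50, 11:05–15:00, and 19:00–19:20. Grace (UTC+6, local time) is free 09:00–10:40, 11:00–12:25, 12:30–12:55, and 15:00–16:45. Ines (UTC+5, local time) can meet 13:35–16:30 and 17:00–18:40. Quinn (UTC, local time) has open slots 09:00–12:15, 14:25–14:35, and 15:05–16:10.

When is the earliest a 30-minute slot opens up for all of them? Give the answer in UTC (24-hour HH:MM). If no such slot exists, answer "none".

Oksana → UTC: 08:45–08:50, 09:05–13:00, 17:00–17:20.
Grace → UTC: 03:00–04:40, 05:00–06:25, 06:30–06:55, 09:00–10:45.
Ines → UTC: 08:35–11:30, 12:00–13:40.
Quinn → UTC: 09:00–12:15, 14:25–14:35, 15:05–16:10.
Oksana ∩ Grace: 09:05–10:45.
Oksana ∩ Grace ∩ Ines: 09:05–10:45.
Oksana ∩ Grace ∩ Ines ∩ Quinn: 09:05–10:45.
Windows ≥ 30 min: 09:05–10:45.
Earliest such window starts at 09:05.

09:05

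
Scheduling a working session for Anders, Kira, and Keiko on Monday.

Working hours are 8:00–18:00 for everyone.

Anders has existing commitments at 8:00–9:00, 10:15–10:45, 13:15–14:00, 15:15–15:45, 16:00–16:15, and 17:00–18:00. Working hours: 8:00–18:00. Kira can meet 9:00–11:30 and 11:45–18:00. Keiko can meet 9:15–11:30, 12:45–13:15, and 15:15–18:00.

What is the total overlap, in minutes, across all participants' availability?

195 minutes

Anders free within 08:00–18:00: 09:00–10:15, 10:45–13:15, 14:00–15:15, 15:45–16:00, 16:15–17:00.
Anders ∩ Kira: 09:00–10:15, 10:45–11:30, 11:45–13:15, 14:00–15:15, 15:45–16:00, 16:15–17:00.
Anders ∩ Kira ∩ Keiko: 09:15–10:15, 10:45–11:30, 12:45–13:15, 15:45–16:00, 16:15–17:00.
Total common minutes: 60 + 45 + 30 + 15 + 45 = 195.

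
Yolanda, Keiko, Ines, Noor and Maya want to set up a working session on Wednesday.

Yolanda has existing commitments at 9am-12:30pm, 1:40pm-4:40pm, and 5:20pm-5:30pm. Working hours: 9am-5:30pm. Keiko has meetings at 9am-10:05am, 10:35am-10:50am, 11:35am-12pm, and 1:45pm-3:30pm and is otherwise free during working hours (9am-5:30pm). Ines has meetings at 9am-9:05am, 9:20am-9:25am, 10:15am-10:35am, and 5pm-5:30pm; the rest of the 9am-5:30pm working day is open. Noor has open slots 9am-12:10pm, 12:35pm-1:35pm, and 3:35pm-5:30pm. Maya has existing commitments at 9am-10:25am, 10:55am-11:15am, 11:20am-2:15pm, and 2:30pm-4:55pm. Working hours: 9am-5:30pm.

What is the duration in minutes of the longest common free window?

Yolanda free within 09:00–17:30: 12:30–13:40, 16:40–17:20.
Keiko free within 09:00–17:30: 10:05–10:35, 10:50–11:35, 12:00–13:45, 15:30–17:30.
Ines free within 09:00–17:30: 09:05–09:20, 09:25–10:15, 10:35–17:00.
Maya free within 09:00–17:30: 10:25–10:55, 11:15–11:20, 14:15–14:30, 16:55–17:30.
Yolanda ∩ Keiko: 12:30–13:40, 16:40–17:20.
Yolanda ∩ Keiko ∩ Ines: 12:30–13:40, 16:40–17:00.
Yolanda ∩ Keiko ∩ Ines ∩ Noor: 12:35–13:35, 16:40–17:00.
Yolanda ∩ Keiko ∩ Ines ∩ Noor ∩ Maya: 16:55–17:00.
Single common window of 5 minutes.

5 minutes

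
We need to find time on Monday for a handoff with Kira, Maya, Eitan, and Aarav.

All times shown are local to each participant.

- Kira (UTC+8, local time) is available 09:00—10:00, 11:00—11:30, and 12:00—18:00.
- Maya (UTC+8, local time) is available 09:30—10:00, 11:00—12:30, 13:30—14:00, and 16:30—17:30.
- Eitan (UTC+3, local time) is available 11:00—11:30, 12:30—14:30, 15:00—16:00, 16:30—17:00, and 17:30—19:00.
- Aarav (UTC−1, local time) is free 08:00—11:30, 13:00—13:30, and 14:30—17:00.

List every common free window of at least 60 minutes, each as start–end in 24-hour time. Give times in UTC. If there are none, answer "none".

none

Kira → UTC: 01:00–02:00, 03:00–03:30, 04:00–10:00.
Maya → UTC: 01:30–02:00, 03:00–04:30, 05:30–06:00, 08:30–09:30.
Eitan → UTC: 08:00–08:30, 09:30–11:30, 12:00–13:00, 13:30–14:00, 14:30–16:00.
Aarav → UTC: 09:00–12:30, 14:00–14:30, 15:30–18:00.
Kira ∩ Maya: 01:30–02:00, 03:00–03:30, 04:00–04:30, 05:30–06:00, 08:30–09:30.
Kira ∩ Maya ∩ Eitan: (none).
Kira ∩ Maya ∩ Eitan ∩ Aarav: (none).
Windows ≥ 60 min: (none).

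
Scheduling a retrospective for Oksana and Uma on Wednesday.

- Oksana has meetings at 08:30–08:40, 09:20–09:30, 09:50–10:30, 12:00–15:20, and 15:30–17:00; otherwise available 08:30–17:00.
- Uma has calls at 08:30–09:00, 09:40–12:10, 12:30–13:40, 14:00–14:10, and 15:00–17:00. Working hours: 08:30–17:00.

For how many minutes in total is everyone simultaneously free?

Oksana free within 08:30–17:00: 08:40–09:20, 09:30–09:50, 10:30–12:00, 15:20–15:30.
Uma free within 08:30–17:00: 09:00–09:40, 12:10–12:30, 13:40–14:00, 14:10–15:00.
Oksana ∩ Uma: 09:00–09:20, 09:30–09:40.
Total common minutes: 20 + 10 = 30.

30 minutes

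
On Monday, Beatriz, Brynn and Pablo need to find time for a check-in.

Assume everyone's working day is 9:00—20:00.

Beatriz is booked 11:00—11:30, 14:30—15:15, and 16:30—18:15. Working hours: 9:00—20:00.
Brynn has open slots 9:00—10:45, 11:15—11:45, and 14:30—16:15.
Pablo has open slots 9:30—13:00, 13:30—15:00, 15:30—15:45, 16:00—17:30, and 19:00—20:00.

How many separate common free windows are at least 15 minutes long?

4

Beatriz free within 09:00–20:00: 09:00–11:00, 11:30–14:30, 15:15–16:30, 18:15–20:00.
Beatriz ∩ Brynn: 09:00–10:45, 11:30–11:45, 15:15–16:15.
Beatriz ∩ Brynn ∩ Pablo: 09:30–10:45, 11:30–11:45, 15:30–15:45, 16:00–16:15.
Windows ≥ 15 min: 09:30–10:45, 11:30–11:45, 15:30–15:45, 16:00–16:15.
That's 4 windows.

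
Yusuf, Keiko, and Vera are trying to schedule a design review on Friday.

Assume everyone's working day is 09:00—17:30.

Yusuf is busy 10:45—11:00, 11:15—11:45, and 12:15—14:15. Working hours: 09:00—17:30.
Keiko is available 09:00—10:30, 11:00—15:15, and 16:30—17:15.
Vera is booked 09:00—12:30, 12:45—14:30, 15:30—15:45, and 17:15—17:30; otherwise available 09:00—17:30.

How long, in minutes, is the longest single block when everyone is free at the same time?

Yusuf free within 09:00–17:30: 09:00–10:45, 11:00–11:15, 11:45–12:15, 14:15–17:30.
Vera free within 09:00–17:30: 12:30–12:45, 14:30–15:30, 15:45–17:15.
Yusuf ∩ Keiko: 09:00–10:30, 11:00–11:15, 11:45–12:15, 14:15–15:15, 16:30–17:15.
Yusuf ∩ Keiko ∩ Vera: 14:30–15:15, 16:30–17:15.
Common window lengths: 45, 45 min; longest is 45.

45 minutes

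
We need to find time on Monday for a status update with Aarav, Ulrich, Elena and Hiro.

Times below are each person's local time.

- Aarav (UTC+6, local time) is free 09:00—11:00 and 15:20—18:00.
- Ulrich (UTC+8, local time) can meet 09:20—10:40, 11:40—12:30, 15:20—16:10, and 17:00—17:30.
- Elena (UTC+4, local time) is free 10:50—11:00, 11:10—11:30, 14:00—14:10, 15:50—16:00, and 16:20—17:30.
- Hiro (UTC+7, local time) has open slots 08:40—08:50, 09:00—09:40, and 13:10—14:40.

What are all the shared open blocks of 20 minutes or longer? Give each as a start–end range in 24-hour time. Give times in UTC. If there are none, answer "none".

Aarav → UTC: 03:00–05:00, 09:20–12:00.
Ulrich → UTC: 01:20–02:40, 03:40–04:30, 07:20–08:10, 09:00–09:30.
Elena → UTC: 06:50–07:00, 07:10–07:30, 10:00–10:10, 11:50–12:00, 12:20–13:30.
Hiro → UTC: 01:40–01:50, 02:00–02:40, 06:10–07:40.
Aarav ∩ Ulrich: 03:40–04:30, 09:20–09:30.
Aarav ∩ Ulrich ∩ Elena: (none).
Aarav ∩ Ulrich ∩ Elena ∩ Hiro: (none).
Windows ≥ 20 min: (none).

none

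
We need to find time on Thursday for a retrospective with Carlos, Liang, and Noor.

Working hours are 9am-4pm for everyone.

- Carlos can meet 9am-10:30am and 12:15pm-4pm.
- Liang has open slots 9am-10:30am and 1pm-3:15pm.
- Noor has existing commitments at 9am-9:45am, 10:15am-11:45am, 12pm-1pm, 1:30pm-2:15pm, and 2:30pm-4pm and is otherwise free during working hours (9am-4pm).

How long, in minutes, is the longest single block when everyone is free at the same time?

Noor free within 09:00–16:00: 09:45–10:15, 11:45–12:00, 13:00–13:30, 14:15–14:30.
Carlos ∩ Liang: 09:00–10:30, 13:00–15:15.
Carlos ∩ Liang ∩ Noor: 09:45–10:15, 13:00–13:30, 14:15–14:30.
Common window lengths: 30, 30, 15 min; longest is 30.

30 minutes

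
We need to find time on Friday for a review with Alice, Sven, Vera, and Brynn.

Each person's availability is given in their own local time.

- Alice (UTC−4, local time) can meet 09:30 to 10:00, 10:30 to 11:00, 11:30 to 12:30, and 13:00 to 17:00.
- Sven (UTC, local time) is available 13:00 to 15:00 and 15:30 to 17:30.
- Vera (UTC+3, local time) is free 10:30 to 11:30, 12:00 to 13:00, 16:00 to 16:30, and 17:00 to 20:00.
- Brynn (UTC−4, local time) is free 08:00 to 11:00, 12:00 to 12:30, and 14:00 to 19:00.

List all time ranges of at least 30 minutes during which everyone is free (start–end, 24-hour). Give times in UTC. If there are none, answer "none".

14:30–15:00, 16:00–16:30

Alice → UTC: 13:30–14:00, 14:30–15:00, 15:30–16:30, 17:00–21:00.
Sven → UTC: 13:00–15:00, 15:30–17:30.
Vera → UTC: 07:30–08:30, 09:00–10:00, 13:00–13:30, 14:00–17:00.
Brynn → UTC: 12:00–15:00, 16:00–16:30, 18:00–23:00.
Alice ∩ Sven: 13:30–14:00, 14:30–15:00, 15:30–16:30, 17:00–17:30.
Alice ∩ Sven ∩ Vera: 14:30–15:00, 15:30–16:30.
Alice ∩ Sven ∩ Vera ∩ Brynn: 14:30–15:00, 16:00–16:30.
Windows ≥ 30 min: 14:30–15:00, 16:00–16:30.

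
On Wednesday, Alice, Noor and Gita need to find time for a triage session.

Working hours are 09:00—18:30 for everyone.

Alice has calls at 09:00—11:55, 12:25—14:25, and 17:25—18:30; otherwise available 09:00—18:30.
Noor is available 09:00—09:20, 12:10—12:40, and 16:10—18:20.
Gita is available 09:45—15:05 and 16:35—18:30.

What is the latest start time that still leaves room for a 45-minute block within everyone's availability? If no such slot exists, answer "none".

16:40

Alice free within 09:00–18:30: 11:55–12:25, 14:25–17:25.
Alice ∩ Noor: 12:10–12:25, 16:10–17:25.
Alice ∩ Noor ∩ Gita: 12:10–12:25, 16:35–17:25.
Windows ≥ 45 min: 16:35–17:25.
Latest start in the last window 16:35–17:25 is 17:25 − 45 min = 16:40.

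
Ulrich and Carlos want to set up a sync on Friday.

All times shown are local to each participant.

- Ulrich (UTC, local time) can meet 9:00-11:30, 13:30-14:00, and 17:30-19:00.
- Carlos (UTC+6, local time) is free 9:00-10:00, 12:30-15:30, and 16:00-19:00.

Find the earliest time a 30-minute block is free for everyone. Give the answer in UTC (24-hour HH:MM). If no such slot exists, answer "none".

09:00

Ulrich → UTC: 09:00–11:30, 13:30–14:00, 17:30–19:00.
Carlos → UTC: 03:00–04:00, 06:30–09:30, 10:00–13:00.
Ulrich ∩ Carlos: 09:00–09:30, 10:00–11:30.
Windows ≥ 30 min: 09:00–09:30, 10:00–11:30.
Earliest such window starts at 09:00.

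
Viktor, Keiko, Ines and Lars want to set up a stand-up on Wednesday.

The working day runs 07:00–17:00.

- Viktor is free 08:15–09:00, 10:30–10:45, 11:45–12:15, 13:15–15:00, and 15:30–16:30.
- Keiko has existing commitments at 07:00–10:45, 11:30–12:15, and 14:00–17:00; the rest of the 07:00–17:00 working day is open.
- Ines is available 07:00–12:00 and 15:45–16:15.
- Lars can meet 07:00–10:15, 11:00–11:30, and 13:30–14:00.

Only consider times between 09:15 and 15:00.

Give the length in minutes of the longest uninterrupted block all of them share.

Keiko free within 07:00–17:00: 10:45–11:30, 12:15–14:00.
Viktor ∩ Keiko: 13:15–14:00.
Viktor ∩ Keiko ∩ Ines: (none).
Viktor ∩ Keiko ∩ Ines ∩ Lars: (none).
Restricted to 09:15–15:00: (none).
No common window.

0 minutes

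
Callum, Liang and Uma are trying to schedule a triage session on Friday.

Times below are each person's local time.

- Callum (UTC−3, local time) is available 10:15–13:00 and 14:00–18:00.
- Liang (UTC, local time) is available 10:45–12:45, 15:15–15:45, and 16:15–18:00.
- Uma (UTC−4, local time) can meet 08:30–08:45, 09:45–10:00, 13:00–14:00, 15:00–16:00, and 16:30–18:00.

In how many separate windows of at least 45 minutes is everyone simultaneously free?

Callum → UTC: 13:15–16:00, 17:00–21:00.
Liang → UTC: 10:45–12:45, 15:15–15:45, 16:15–18:00.
Uma → UTC: 12:30–12:45, 13:45–14:00, 17:00–18:00, 19:00–20:00, 20:30–22:00.
Callum ∩ Liang: 15:15–15:45, 17:00–18:00.
Callum ∩ Liang ∩ Uma: 17:00–18:00.
Windows ≥ 45 min: 17:00–18:00.
That's 1 window.

1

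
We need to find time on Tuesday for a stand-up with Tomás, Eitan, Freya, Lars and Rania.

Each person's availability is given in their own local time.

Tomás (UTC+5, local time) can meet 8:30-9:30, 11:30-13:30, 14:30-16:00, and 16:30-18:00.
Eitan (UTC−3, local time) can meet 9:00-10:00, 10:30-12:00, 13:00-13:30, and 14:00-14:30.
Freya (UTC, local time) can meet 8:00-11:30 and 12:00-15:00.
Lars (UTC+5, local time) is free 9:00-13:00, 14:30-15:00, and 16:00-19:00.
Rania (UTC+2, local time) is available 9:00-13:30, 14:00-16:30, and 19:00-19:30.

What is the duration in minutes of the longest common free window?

Tomás → UTC: 03:30–04:30, 06:30–08:30, 09:30–11:00, 11:30–13:00.
Eitan → UTC: 12:00–13:00, 13:30–15:00, 16:00–16:30, 17:00–17:30.
Freya → UTC: 08:00–11:30, 12:00–15:00.
Lars → UTC: 04:00–08:00, 09:30–10:00, 11:00–14:00.
Rania → UTC: 07:00–11:30, 12:00–14:30, 17:00–17:30.
Tomás ∩ Eitan: 12:00–13:00.
Tomás ∩ Eitan ∩ Freya: 12:00–13:00.
Tomás ∩ Eitan ∩ Freya ∩ Lars: 12:00–13:00.
Tomás ∩ Eitan ∩ Freya ∩ Lars ∩ Rania: 12:00–13:00.
Single common window of 60 minutes.

60 minutes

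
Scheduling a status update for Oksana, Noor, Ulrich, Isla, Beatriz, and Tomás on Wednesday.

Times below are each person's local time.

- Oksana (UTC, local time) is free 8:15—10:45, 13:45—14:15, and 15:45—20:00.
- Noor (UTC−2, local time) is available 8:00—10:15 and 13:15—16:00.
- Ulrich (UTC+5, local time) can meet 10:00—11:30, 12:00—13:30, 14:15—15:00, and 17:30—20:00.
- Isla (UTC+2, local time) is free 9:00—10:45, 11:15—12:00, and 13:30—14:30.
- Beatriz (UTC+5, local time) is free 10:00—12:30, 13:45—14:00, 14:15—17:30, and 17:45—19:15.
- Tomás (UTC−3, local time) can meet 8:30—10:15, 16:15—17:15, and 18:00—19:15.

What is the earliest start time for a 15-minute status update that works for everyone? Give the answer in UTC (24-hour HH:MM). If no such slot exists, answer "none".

Oksana → UTC: 08:15–10:45, 13:45–14:15, 15:45–20:00.
Noor → UTC: 10:00–12:15, 15:15–18:00.
Ulrich → UTC: 05:00–06:30, 07:00–08:30, 09:15–10:00, 12:30–15:00.
Isla → UTC: 07:00–08:45, 09:15–10:00, 11:30–12:30.
Beatriz → UTC: 05:00–07:30, 08:45–09:00, 09:15–12:30, 12:45–14:15.
Tomás → UTC: 11:30–13:15, 19:15–20:15, 21:00–22:15.
Oksana ∩ Noor: 10:00–10:45, 15:45–18:00.
Oksana ∩ Noor ∩ Ulrich: (none).
Oksana ∩ Noor ∩ Ulrich ∩ Isla: (none).
Oksana ∩ Noor ∩ Ulrich ∩ Isla ∩ Beatriz: (none).
Oksana ∩ Noor ∩ Ulrich ∩ Isla ∩ Beatriz ∩ Tomás: (none).
Windows ≥ 15 min: (none).

none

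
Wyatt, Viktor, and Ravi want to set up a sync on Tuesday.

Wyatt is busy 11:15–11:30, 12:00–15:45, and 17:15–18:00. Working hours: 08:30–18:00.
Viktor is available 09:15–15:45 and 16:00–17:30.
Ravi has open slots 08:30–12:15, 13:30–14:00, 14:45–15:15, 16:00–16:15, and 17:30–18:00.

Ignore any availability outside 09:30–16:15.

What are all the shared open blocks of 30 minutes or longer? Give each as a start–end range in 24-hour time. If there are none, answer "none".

Wyatt free within 08:30–18:00: 08:30–11:15, 11:30–12:00, 15:45–17:15.
Wyatt ∩ Viktor: 09:15–11:15, 11:30–12:00, 16:00–17:15.
Wyatt ∩ Viktor ∩ Ravi: 09:15–11:15, 11:30–12:00, 16:00–16:15.
Restricted to 09:30–16:15: 09:30–11:15, 11:30–12:00, 16:00–16:15.
Windows ≥ 30 min: 09:30–11:15, 11:30–12:00.

09:30–11:15, 11:30–12:00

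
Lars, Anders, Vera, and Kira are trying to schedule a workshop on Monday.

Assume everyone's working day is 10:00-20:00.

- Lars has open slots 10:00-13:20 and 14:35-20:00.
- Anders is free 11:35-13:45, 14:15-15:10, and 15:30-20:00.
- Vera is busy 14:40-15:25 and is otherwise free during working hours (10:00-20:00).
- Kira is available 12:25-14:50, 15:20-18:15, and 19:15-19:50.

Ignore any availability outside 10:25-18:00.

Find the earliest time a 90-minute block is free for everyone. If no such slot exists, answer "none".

15:30

Vera free within 10:00–20:00: 10:00–14:40, 15:25–20:00.
Lars ∩ Anders: 11:35–13:20, 14:35–15:10, 15:30–20:00.
Lars ∩ Anders ∩ Vera: 11:35–13:20, 14:35–14:40, 15:30–20:00.
Lars ∩ Anders ∩ Vera ∩ Kira: 12:25–13:20, 14:35–14:40, 15:30–18:15, 19:15–19:50.
Restricted to 10:25–18:00: 12:25–13:20, 14:35–14:40, 15:30–18:00.
Windows ≥ 90 min: 15:30–18:00.
Earliest such window starts at 15:30.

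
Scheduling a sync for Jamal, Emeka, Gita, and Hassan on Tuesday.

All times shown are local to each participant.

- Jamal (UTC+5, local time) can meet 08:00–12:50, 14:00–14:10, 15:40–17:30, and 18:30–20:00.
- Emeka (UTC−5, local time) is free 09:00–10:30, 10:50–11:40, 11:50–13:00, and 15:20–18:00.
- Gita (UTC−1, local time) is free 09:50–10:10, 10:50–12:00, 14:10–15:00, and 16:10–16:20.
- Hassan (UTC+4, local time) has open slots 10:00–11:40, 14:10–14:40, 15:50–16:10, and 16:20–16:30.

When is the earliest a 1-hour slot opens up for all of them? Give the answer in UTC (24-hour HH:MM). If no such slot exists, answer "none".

Jamal → UTC: 03:00–07:50, 09:00–09:10, 10:40–12:30, 13:30–15:00.
Emeka → UTC: 14:00–15:30, 15:50–16:40, 16:50–18:00, 20:20–23:00.
Gita → UTC: 10:50–11:10, 11:50–13:00, 15:10–16:00, 17:10–17:20.
Hassan → UTC: 06:00–07:40, 10:10–10:40, 11:50–12:10, 12:20–12:30.
Jamal ∩ Emeka: 14:00–15:00.
Jamal ∩ Emeka ∩ Gita: (none).
Jamal ∩ Emeka ∩ Gita ∩ Hassan: (none).
Windows ≥ 60 min: (none).

none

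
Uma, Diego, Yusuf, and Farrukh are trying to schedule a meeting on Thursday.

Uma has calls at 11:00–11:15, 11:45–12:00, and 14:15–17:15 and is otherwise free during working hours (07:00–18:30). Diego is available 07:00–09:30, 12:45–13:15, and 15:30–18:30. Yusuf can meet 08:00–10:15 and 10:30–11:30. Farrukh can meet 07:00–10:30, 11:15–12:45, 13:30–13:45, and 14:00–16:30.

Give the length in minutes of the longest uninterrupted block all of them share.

Uma free within 07:00–18:30: 07:00–11:00, 11:15–11:45, 12:00–14:15, 17:15–18:30.
Uma ∩ Diego: 07:00–09:30, 12:45–13:15, 17:15–18:30.
Uma ∩ Diego ∩ Yusuf: 08:00–09:30.
Uma ∩ Diego ∩ Yusuf ∩ Farrukh: 08:00–09:30.
Single common window of 90 minutes.

90 minutes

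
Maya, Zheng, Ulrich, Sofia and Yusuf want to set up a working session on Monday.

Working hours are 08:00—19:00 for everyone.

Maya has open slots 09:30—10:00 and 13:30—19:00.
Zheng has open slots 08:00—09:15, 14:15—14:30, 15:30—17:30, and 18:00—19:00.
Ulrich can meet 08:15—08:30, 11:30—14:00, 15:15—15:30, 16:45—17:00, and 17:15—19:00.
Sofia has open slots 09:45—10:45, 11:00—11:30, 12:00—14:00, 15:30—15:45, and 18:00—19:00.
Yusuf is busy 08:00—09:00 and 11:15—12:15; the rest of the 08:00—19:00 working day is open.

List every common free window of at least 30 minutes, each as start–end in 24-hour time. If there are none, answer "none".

Yusuf free within 08:00–19:00: 09:00–11:15, 12:15–19:00.
Maya ∩ Zheng: 14:15–14:30, 15:30–17:30, 18:00–19:00.
Maya ∩ Zheng ∩ Ulrich: 16:45–17:00, 17:15–17:30, 18:00–19:00.
Maya ∩ Zheng ∩ Ulrich ∩ Sofia: 18:00–19:00.
Maya ∩ Zheng ∩ Ulrich ∩ Sofia ∩ Yusuf: 18:00–19:00.
Windows ≥ 30 min: 18:00–19:00.

18:00–19:00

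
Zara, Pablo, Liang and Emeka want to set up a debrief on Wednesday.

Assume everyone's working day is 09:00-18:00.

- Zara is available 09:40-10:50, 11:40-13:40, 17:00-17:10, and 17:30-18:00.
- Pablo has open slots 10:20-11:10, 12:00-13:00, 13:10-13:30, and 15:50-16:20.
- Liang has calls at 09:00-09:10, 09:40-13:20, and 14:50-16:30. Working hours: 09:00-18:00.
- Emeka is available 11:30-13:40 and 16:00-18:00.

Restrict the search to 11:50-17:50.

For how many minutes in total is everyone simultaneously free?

10 minutes

Liang free within 09:00–18:00: 09:10–09:40, 13:20–14:50, 16:30–18:00.
Zara ∩ Pablo: 10:20–10:50, 12:00–13:00, 13:10–13:30.
Zara ∩ Pablo ∩ Liang: 13:20–13:30.
Zara ∩ Pablo ∩ Liang ∩ Emeka: 13:20–13:30.
Restricted to 11:50–17:50: 13:20–13:30.
Total common minutes: 10.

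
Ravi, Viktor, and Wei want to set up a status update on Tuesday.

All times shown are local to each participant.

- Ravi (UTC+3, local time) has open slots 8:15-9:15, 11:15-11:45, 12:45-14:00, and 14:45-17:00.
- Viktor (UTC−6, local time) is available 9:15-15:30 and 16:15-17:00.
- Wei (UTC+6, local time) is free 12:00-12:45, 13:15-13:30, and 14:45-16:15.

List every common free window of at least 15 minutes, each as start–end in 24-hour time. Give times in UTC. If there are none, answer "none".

none

Ravi → UTC: 05:15–06:15, 08:15–08:45, 09:45–11:00, 11:45–14:00.
Viktor → UTC: 15:15–21:30, 22:15–23:00.
Wei → UTC: 06:00–06:45, 07:15–07:30, 08:45–10:15.
Ravi ∩ Viktor: (none).
Ravi ∩ Viktor ∩ Wei: (none).
Windows ≥ 15 min: (none).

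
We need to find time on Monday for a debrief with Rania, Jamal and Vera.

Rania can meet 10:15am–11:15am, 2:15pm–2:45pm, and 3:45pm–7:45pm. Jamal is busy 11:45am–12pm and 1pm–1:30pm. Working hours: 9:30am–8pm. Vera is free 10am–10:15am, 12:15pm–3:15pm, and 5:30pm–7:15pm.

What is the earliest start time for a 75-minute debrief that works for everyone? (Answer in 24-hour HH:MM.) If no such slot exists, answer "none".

Jamal free within 09:30–20:00: 09:30–11:45, 12:00–13:00, 13:30–20:00.
Rania ∩ Jamal: 10:15–11:15, 14:15–14:45, 15:45–19:45.
Rania ∩ Jamal ∩ Vera: 14:15–14:45, 17:30–19:15.
Windows ≥ 75 min: 17:30–19:15.
Earliest such window starts at 17:30.

17:30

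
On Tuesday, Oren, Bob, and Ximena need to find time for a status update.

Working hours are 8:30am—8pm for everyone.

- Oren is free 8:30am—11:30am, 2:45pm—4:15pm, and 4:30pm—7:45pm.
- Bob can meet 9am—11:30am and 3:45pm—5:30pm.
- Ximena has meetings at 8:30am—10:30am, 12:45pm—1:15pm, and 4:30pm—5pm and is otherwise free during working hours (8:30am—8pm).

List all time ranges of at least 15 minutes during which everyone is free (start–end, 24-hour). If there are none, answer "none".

10:30–11:30, 15:45–16:15, 17:00–17:30

Ximena free within 08:30–20:00: 10:30–12:45, 13:15–16:30, 17:00–20:00.
Oren ∩ Bob: 09:00–11:30, 15:45–16:15, 16:30–17:30.
Oren ∩ Bob ∩ Ximena: 10:30–11:30, 15:45–16:15, 17:00–17:30.
Windows ≥ 15 min: 10:30–11:30, 15:45–16:15, 17:00–17:30.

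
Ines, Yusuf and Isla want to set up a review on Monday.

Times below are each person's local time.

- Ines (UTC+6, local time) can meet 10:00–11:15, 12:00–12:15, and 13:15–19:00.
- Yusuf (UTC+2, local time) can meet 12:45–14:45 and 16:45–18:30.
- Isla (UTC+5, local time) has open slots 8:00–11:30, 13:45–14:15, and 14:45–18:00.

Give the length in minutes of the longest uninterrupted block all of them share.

Ines → UTC: 04:00–05:15, 06:00–06:15, 07:15–13:00.
Yusuf → UTC: 10:45–12:45, 14:45–16:30.
Isla → UTC: 03:00–06:30, 08:45–09:15, 09:45–13:00.
Ines ∩ Yusuf: 10:45–12:45.
Ines ∩ Yusuf ∩ Isla: 10:45–12:45.
Single common window of 120 minutes.

120 minutes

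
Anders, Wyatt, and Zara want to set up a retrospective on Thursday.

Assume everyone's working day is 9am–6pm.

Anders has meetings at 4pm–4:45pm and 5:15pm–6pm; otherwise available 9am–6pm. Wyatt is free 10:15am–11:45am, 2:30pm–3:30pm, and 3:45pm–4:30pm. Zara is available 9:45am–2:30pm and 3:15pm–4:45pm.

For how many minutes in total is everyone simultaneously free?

Anders free within 09:00–18:00: 09:00–16:00, 16:45–17:15.
Anders ∩ Wyatt: 10:15–11:45, 14:30–15:30, 15:45–16:00.
Anders ∩ Wyatt ∩ Zara: 10:15–11:45, 15:15–15:30, 15:45–16:00.
Total common minutes: 90 + 15 + 15 = 120.

120 minutes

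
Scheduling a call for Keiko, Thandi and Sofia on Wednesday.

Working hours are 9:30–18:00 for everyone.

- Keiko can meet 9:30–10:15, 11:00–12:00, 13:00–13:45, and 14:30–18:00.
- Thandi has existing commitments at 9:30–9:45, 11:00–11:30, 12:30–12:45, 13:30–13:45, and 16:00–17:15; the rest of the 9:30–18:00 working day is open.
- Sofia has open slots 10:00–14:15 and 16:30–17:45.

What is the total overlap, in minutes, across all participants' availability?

Thandi free within 09:30–18:00: 09:45–11:00, 11:30–12:30, 12:45–13:30, 13:45–16:00, 17:15–18:00.
Keiko ∩ Thandi: 09:45–10:15, 11:30–12:00, 13:00–13:30, 14:30–16:00, 17:15–18:00.
Keiko ∩ Thandi ∩ Sofia: 10:00–10:15, 11:30–12:00, 13:00–13:30, 17:15–17:45.
Total common minutes: 15 + 30 + 30 + 30 = 105.

105 minutes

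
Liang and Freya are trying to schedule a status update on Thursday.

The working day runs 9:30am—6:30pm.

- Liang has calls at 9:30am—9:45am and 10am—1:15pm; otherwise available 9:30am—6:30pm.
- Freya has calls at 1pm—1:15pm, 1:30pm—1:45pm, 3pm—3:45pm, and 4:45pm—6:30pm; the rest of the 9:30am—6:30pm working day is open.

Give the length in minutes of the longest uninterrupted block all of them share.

75 minutes

Liang free within 09:30–18:30: 09:45–10:00, 13:15–18:30.
Freya free within 09:30–18:30: 09:30–13:00, 13:15–13:30, 13:45–15:00, 15:45–16:45.
Liang ∩ Freya: 09:45–10:00, 13:15–13:30, 13:45–15:00, 15:45–16:45.
Common window lengths: 15, 15, 75, 60 min; longest is 75.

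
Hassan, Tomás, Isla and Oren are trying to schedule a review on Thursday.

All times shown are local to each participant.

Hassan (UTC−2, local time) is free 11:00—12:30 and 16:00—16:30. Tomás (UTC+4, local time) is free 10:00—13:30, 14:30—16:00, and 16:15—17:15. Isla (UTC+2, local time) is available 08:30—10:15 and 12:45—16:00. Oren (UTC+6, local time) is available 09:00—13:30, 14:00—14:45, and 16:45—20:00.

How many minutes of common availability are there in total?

15 minutes

Hassan → UTC: 13:00–14:30, 18:00–18:30.
Tomás → UTC: 06:00–09:30, 10:30–12:00, 12:15–13:15.
Isla → UTC: 06:30–08:15, 10:45–14:00.
Oren → UTC: 03:00–07:30, 08:00–08:45, 10:45–14:00.
Hassan ∩ Tomás: 13:00–13:15.
Hassan ∩ Tomás ∩ Isla: 13:00–13:15.
Hassan ∩ Tomás ∩ Isla ∩ Oren: 13:00–13:15.
Total common minutes: 15.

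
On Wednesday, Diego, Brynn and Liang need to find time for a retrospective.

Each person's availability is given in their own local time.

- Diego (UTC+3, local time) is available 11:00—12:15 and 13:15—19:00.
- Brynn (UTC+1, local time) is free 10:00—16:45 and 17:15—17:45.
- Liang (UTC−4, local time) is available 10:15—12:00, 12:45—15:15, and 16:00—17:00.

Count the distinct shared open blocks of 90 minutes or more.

Diego → UTC: 08:00–09:15, 10:15–16:00.
Brynn → UTC: 09:00–15:45, 16:15–16:45.
Liang → UTC: 14:15–16:00, 16:45–19:15, 20:00–21:00.
Diego ∩ Brynn: 09:00–09:15, 10:15–15:45.
Diego ∩ Brynn ∩ Liang: 14:15–15:45.
Windows ≥ 90 min: 14:15–15:45.
That's 1 window.

1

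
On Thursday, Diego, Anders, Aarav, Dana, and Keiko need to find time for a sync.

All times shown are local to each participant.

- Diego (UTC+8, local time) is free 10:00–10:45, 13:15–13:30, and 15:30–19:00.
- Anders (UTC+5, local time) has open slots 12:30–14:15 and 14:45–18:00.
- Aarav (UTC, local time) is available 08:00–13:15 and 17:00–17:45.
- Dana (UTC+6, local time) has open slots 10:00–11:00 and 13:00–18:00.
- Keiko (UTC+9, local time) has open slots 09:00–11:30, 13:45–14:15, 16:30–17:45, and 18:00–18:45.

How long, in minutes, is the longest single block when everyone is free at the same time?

Diego → UTC: 02:00–02:45, 05:15–05:30, 07:30–11:00.
Anders → UTC: 07:30–09:15, 09:45–13:00.
Aarav → UTC: 08:00–13:15, 17:00–17:45.
Dana → UTC: 04:00–05:00, 07:00–12:00.
Keiko → UTC: 00:00–02:30, 04:45–05:15, 07:30–08:45, 09:00–09:45.
Diego ∩ Anders: 07:30–09:15, 09:45–11:00.
Diego ∩ Anders ∩ Aarav: 08:00–09:15, 09:45–11:00.
Diego ∩ Anders ∩ Aarav ∩ Dana: 08:00–09:15, 09:45–11:00.
Diego ∩ Anders ∩ Aarav ∩ Dana ∩ Keiko: 08:00–08:45, 09:00–09:15.
Common window lengths: 45, 15 min; longest is 45.

45 minutes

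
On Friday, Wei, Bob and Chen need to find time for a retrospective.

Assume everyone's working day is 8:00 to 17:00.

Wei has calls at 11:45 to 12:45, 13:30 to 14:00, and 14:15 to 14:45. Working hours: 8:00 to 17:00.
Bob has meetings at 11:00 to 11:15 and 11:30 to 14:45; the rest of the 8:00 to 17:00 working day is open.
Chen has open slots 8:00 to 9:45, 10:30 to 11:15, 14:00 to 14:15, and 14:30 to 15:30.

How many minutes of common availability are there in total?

180 minutes

Wei free within 08:00–17:00: 08:00–11:45, 12:45–13:30, 14:00–14:15, 14:45–17:00.
Bob free within 08:00–17:00: 08:00–11:00, 11:15–11:30, 14:45–17:00.
Wei ∩ Bob: 08:00–11:00, 11:15–11:30, 14:45–17:00.
Wei ∩ Bob ∩ Chen: 08:00–09:45, 10:30–11:00, 14:45–15:30.
Total common minutes: 105 + 30 + 45 = 180.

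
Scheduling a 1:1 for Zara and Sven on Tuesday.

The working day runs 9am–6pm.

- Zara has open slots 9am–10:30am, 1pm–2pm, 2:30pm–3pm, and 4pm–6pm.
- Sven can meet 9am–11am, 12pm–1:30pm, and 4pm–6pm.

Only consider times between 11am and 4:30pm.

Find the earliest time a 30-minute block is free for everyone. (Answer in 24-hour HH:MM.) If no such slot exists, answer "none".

Zara ∩ Sven: 09:00–10:30, 13:00–13:30, 16:00–18:00.
Restricted to 11:00–16:30: 13:00–13:30, 16:00–16:30.
Windows ≥ 30 min: 13:00–13:30, 16:00–16:30.
Earliest such window starts at 13:00.

13:00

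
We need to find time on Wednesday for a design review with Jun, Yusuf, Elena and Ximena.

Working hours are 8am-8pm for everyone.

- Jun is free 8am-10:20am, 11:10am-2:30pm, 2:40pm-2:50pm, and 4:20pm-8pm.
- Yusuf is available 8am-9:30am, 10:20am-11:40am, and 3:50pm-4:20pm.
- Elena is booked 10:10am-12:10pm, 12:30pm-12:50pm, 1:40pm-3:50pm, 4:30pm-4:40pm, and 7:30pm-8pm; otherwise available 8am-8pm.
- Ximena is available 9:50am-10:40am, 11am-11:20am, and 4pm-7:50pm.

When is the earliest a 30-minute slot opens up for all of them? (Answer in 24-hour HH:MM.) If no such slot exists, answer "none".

Elena free within 08:00–20:00: 08:00–10:10, 12:10–12:30, 12:50–13:40, 15:50–16:30, 16:40–19:30.
Jun ∩ Yusuf: 08:00–09:30, 11:10–11:40.
Jun ∩ Yusuf ∩ Elena: 08:00–09:30.
Jun ∩ Yusuf ∩ Elena ∩ Ximena: (none).
Windows ≥ 30 min: (none).

none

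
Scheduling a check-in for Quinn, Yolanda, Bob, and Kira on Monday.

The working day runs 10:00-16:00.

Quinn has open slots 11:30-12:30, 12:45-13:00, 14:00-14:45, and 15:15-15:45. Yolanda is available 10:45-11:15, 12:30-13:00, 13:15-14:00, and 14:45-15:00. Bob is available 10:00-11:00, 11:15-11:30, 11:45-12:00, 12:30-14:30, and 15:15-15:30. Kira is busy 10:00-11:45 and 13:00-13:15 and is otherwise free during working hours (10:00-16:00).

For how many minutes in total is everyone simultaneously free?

Kira free within 10:00–16:00: 11:45–13:00, 13:15–16:00.
Quinn ∩ Yolanda: 12:45–13:00.
Quinn ∩ Yolanda ∩ Bob: 12:45–13:00.
Quinn ∩ Yolanda ∩ Bob ∩ Kira: 12:45–13:00.
Total common minutes: 15.

15 minutes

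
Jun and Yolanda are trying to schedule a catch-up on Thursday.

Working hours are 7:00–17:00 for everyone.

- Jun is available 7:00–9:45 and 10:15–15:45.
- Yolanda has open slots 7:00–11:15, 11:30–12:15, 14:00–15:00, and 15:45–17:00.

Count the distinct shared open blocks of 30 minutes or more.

4

Jun ∩ Yolanda: 07:00–09:45, 10:15–11:15, 11:30–12:15, 14:00–15:00.
Windows ≥ 30 min: 07:00–09:45, 10:15–11:15, 11:30–12:15, 14:00–15:00.
That's 4 windows.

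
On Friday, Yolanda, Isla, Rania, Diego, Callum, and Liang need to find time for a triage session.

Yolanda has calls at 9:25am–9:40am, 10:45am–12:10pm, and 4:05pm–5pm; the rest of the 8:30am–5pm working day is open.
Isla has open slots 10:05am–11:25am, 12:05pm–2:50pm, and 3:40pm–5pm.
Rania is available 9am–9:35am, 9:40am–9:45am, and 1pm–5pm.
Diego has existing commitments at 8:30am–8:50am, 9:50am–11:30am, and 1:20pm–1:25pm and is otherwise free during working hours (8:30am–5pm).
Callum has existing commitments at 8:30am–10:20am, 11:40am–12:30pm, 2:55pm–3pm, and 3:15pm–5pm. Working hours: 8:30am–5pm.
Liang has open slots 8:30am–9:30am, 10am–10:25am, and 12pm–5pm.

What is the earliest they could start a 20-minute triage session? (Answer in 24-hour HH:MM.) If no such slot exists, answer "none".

13:00

Yolanda free within 08:30–17:00: 08:30–09:25, 09:40–10:45, 12:10–16:05.
Diego free within 08:30–17:00: 08:50–09:50, 11:30–13:20, 13:25–17:00.
Callum free within 08:30–17:00: 10:20–11:40, 12:30–14:55, 15:00–15:15.
Yolanda ∩ Isla: 10:05–10:45, 12:10–14:50, 15:40–16:05.
Yolanda ∩ Isla ∩ Rania: 13:00–14:50, 15:40–16:05.
Yolanda ∩ Isla ∩ Rania ∩ Diego: 13:00–13:20, 13:25–14:50, 15:40–16:05.
Yolanda ∩ Isla ∩ Rania ∩ Diego ∩ Callum: 13:00–13:20, 13:25–14:50.
Yolanda ∩ Isla ∩ Rania ∩ Diego ∩ Callum ∩ Liang: 13:00–13:20, 13:25–14:50.
Windows ≥ 20 min: 13:00–13:20, 13:25–14:50.
Earliest such window starts at 13:00.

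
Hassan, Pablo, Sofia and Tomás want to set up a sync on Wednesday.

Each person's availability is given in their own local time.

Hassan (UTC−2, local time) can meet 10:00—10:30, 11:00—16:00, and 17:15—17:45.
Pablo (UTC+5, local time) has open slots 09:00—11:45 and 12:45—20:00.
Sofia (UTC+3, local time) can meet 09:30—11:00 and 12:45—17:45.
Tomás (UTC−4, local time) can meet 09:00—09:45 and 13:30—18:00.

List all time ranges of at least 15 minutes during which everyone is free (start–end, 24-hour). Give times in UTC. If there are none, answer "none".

13:00–13:45

Hassan → UTC: 12:00–12:30, 13:00–18:00, 19:15–19:45.
Pablo → UTC: 04:00–06:45, 07:45–15:00.
Sofia → UTC: 06:30–08:00, 09:45–14:45.
Tomás → UTC: 13:00–13:45, 17:30–22:00.
Hassan ∩ Pablo: 12:00–12:30, 13:00–15:00.
Hassan ∩ Pablo ∩ Sofia: 12:00–12:30, 13:00–14:45.
Hassan ∩ Pablo ∩ Sofia ∩ Tomás: 13:00–13:45.
Windows ≥ 15 min: 13:00–13:45.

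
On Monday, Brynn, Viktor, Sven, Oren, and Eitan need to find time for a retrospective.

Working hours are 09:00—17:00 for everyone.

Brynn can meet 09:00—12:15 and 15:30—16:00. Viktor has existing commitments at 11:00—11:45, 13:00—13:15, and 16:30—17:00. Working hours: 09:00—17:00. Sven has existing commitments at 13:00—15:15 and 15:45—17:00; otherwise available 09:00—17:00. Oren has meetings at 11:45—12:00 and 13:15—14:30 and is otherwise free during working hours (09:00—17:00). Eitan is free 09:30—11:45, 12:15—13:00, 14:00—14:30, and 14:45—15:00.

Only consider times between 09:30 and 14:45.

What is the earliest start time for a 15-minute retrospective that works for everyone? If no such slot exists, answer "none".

Viktor free within 09:00–17:00: 09:00–11:00, 11:45–13:00, 13:15–16:30.
Sven free within 09:00–17:00: 09:00–13:00, 15:15–15:45.
Oren free within 09:00–17:00: 09:00–11:45, 12:00–13:15, 14:30–17:00.
Brynn ∩ Viktor: 09:00–11:00, 11:45–12:15, 15:30–16:00.
Brynn ∩ Viktor ∩ Sven: 09:00–11:00, 11:45–12:15, 15:30–15:45.
Brynn ∩ Viktor ∩ Sven ∩ Oren: 09:00–11:00, 12:00–12:15, 15:30–15:45.
Brynn ∩ Viktor ∩ Sven ∩ Oren ∩ Eitan: 09:30–11:00.
Restricted to 09:30–14:45: 09:30–11:00.
Windows ≥ 15 min: 09:30–11:00.
Earliest such window starts at 09:30.

09:30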